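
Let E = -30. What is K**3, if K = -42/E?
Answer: 343/125 ≈ 2.7440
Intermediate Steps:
K = 7/5 (K = -42/(-30) = -42*(-1/30) = 7/5 ≈ 1.4000)
K**3 = (7/5)**3 = 343/125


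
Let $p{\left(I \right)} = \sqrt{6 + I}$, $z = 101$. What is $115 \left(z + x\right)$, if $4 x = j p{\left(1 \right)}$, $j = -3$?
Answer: $11615 - \frac{345 \sqrt{7}}{4} \approx 11387.0$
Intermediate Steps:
$x = - \frac{3 \sqrt{7}}{4}$ ($x = \frac{\left(-3\right) \sqrt{6 + 1}}{4} = \frac{\left(-3\right) \sqrt{7}}{4} = - \frac{3 \sqrt{7}}{4} \approx -1.9843$)
$115 \left(z + x\right) = 115 \left(101 - \frac{3 \sqrt{7}}{4}\right) = 11615 - \frac{345 \sqrt{7}}{4}$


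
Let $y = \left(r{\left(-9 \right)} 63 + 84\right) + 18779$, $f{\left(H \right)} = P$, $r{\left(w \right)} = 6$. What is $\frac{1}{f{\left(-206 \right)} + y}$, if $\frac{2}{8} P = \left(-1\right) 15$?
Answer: $\frac{1}{19181} \approx 5.2135 \cdot 10^{-5}$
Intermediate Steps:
$P = -60$ ($P = 4 \left(\left(-1\right) 15\right) = 4 \left(-15\right) = -60$)
$f{\left(H \right)} = -60$
$y = 19241$ ($y = \left(6 \cdot 63 + 84\right) + 18779 = \left(378 + 84\right) + 18779 = 462 + 18779 = 19241$)
$\frac{1}{f{\left(-206 \right)} + y} = \frac{1}{-60 + 19241} = \frac{1}{19181}$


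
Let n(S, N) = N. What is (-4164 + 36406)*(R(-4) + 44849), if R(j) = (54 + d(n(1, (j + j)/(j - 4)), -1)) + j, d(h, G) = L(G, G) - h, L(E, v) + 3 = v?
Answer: 1447472348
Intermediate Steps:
L(E, v) = -3 + v
d(h, G) = -3 + G - h (d(h, G) = (-3 + G) - h = -3 + G - h)
R(j) = 50 + j - 2*j/(-4 + j) (R(j) = (54 + (-3 - 1 - (j + j)/(j - 4))) + j = (54 + (-3 - 1 - 2*j/(-4 + j))) + j = (54 + (-4 - 2*j/(-4 + j))) + j = (50 - 2*j/(-4 + j)) + j = 50 + j - 2*j/(-4 + j))
(-4164 + 36406)*(R(-4) + 44849) = (-4164 + 36406)*((-200 + (-4)² + 44*(-4))/(-4 - 4) + 44849) = 32242*((-200 + 16 - 176)/(-8) + 44849) = 32242*(-⅛*(-360) + 44849) = 32242*(45 + 44849) = 32242*44894 = 1447472348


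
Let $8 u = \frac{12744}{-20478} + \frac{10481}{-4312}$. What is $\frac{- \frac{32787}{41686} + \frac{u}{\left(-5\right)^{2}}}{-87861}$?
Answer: $\frac{49188638864663}{5390156893757697600} \approx 9.1256 \cdot 10^{-6}$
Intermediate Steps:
$u = - \frac{44930341}{117734848}$ ($u = \frac{\frac{12744}{-20478} + \frac{10481}{-4312}}{8} = \frac{12744 \left(- \frac{1}{20478}\right) + 10481 \left(- \frac{1}{4312}\right)}{8} = \frac{- \frac{2124}{3413} - \frac{10481}{4312}}{8} = \frac{1}{8} \left(- \frac{44930341}{14716856}\right) = - \frac{44930341}{117734848} \approx -0.38162$)
$\frac{- \frac{32787}{41686} + \frac{u}{\left(-5\right)^{2}}}{-87861} = \frac{- \frac{32787}{41686} - \frac{44930341}{117734848 \left(-5\right)^{2}}}{-87861} = \left(\left(-32787\right) \frac{1}{41686} - \frac{44930341}{117734848 \cdot 25}\right) \left(- \frac{1}{87861}\right) = \left(- \frac{32787}{41686} - \frac{44930341}{2943371200}\right) \left(- \frac{1}{87861}\right) = \left(- \frac{49188638864663}{61348685921600}\right) \left(- \frac{1}{87861}\right) = \frac{49188638864663}{5390156893757697600}$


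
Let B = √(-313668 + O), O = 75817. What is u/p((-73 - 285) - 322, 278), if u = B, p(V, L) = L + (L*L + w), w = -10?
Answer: I*√237851/77552 ≈ 0.0062887*I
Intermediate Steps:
B = I*√237851 (B = √(-313668 + 75817) = √(-237851) = I*√237851 ≈ 487.7*I)
p(V, L) = -10 + L + L² (p(V, L) = L + (L*L - 10) = L + (L² - 10) = L + (-10 + L²) = -10 + L + L²)
u = I*√237851 ≈ 487.7*I
u/p((-73 - 285) - 322, 278) = (I*√237851)/(-10 + 278 + 278²) = (I*√237851)/(-10 + 278 + 77284) = (I*√237851)/77552 = (I*√237851)*(1/77552) = I*√237851/77552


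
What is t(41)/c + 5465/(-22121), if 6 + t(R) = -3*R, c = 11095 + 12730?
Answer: -133057234/527032825 ≈ -0.25246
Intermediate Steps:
c = 23825
t(R) = -6 - 3*R
t(41)/c + 5465/(-22121) = (-6 - 3*41)/23825 + 5465/(-22121) = (-6 - 123)*(1/23825) + 5465*(-1/22121) = -129*1/23825 - 5465/22121 = -129/23825 - 5465/22121 = -133057234/527032825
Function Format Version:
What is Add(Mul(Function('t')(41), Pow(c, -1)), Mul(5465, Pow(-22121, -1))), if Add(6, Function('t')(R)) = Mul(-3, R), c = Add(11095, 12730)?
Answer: Rational(-133057234, 527032825) ≈ -0.25246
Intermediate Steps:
c = 23825
Function('t')(R) = Add(-6, Mul(-3, R))
Add(Mul(Function('t')(41), Pow(c, -1)), Mul(5465, Pow(-22121, -1))) = Add(Mul(Add(-6, Mul(-3, 41)), Pow(23825, -1)), Mul(5465, Pow(-22121, -1))) = Add(Mul(Add(-6, -123), Rational(1, 23825)), Mul(5465, Rational(-1, 22121))) = Add(Mul(-129, Rational(1, 23825)), Rational(-5465, 22121)) = Add(Rational(-129, 23825), Rational(-5465, 22121)) = Rational(-133057234, 527032825)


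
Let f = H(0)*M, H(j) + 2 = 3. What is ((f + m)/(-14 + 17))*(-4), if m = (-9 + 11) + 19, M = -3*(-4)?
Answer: -44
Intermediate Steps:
H(j) = 1 (H(j) = -2 + 3 = 1)
M = 12
m = 21 (m = 2 + 19 = 21)
f = 12 (f = 1*12 = 12)
((f + m)/(-14 + 17))*(-4) = ((12 + 21)/(-14 + 17))*(-4) = (33/3)*(-4) = (33*(⅓))*(-4) = 11*(-4) = -44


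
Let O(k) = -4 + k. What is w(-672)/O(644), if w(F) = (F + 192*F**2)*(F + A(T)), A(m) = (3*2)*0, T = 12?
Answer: -455193144/5 ≈ -9.1039e+7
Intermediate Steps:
A(m) = 0 (A(m) = 6*0 = 0)
w(F) = F*(F + 192*F**2) (w(F) = (F + 192*F**2)*(F + 0) = (F + 192*F**2)*F = F*(F + 192*F**2))
w(-672)/O(644) = ((-672)**2*(1 + 192*(-672)))/(-4 + 644) = (451584*(1 - 129024))/640 = (451584*(-129023))*(1/640) = -58264722432*1/640 = -455193144/5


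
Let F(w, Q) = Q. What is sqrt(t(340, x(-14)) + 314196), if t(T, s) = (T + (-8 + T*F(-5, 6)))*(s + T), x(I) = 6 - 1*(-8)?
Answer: 2*sqrt(288471) ≈ 1074.2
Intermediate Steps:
x(I) = 14 (x(I) = 6 + 8 = 14)
t(T, s) = (-8 + 7*T)*(T + s) (t(T, s) = (T + (-8 + T*6))*(s + T) = (T + (-8 + 6*T))*(T + s) = (-8 + 7*T)*(T + s))
sqrt(t(340, x(-14)) + 314196) = sqrt((-8*340 - 8*14 + 7*340**2 + 7*340*14) + 314196) = sqrt((-2720 - 112 + 7*115600 + 33320) + 314196) = sqrt((-2720 - 112 + 809200 + 33320) + 314196) = sqrt(839688 + 314196) = sqrt(1153884) = 2*sqrt(288471)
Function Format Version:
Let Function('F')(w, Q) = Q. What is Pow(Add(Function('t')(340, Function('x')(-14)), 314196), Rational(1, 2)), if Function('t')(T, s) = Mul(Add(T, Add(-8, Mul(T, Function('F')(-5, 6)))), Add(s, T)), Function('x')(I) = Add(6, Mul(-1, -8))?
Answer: Mul(2, Pow(288471, Rational(1, 2))) ≈ 1074.2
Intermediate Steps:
Function('x')(I) = 14 (Function('x')(I) = Add(6, 8) = 14)
Function('t')(T, s) = Mul(Add(-8, Mul(7, T)), Add(T, s)) (Function('t')(T, s) = Mul(Add(T, Add(-8, Mul(T, 6))), Add(s, T)) = Mul(Add(T, Add(-8, Mul(6, T))), Add(T, s)) = Mul(Add(-8, Mul(7, T)), Add(T, s)))
Pow(Add(Function('t')(340, Function('x')(-14)), 314196), Rational(1, 2)) = Pow(Add(Add(Mul(-8, 340), Mul(-8, 14), Mul(7, Pow(340, 2)), Mul(7, 340, 14)), 314196), Rational(1, 2)) = Pow(Add(Add(-2720, -112, Mul(7, 115600), 33320), 314196), Rational(1, 2)) = Pow(Add(Add(-2720, -112, 809200, 33320), 314196), Rational(1, 2)) = Pow(Add(839688, 314196), Rational(1, 2)) = Pow(1153884, Rational(1, 2)) = Mul(2, Pow(288471, Rational(1, 2)))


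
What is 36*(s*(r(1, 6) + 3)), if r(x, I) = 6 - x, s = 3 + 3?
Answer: 1728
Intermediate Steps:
s = 6
36*(s*(r(1, 6) + 3)) = 36*(6*((6 - 1*1) + 3)) = 36*(6*((6 - 1) + 3)) = 36*(6*(5 + 3)) = 36*(6*8) = 36*48 = 1728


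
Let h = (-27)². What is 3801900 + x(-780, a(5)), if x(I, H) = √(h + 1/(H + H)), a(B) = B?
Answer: 3801900 + √72910/10 ≈ 3.8019e+6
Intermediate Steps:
h = 729
x(I, H) = √(729 + 1/(2*H)) (x(I, H) = √(729 + 1/(H + H)) = √(729 + 1/(2*H)))
3801900 + x(-780, a(5)) = 3801900 + √(2916 + 2/5)/2 = 3801900 + √(2916 + 2*(⅕))/2 = 3801900 + √(2916 + ⅖)/2 = 3801900 + √(14582/5)/2 = 3801900 + (√72910/5)/2 = 3801900 + √72910/10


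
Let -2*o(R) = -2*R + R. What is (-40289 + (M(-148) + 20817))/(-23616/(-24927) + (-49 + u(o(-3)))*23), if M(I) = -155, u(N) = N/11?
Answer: 3587776346/206413483 ≈ 17.382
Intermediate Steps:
o(R) = R/2 (o(R) = -(-2*R + R)/2 = -(-1)*R/2 = R/2)
u(N) = N/11 (u(N) = N*(1/11) = N/11)
(-40289 + (M(-148) + 20817))/(-23616/(-24927) + (-49 + u(o(-3)))*23) = (-40289 + (-155 + 20817))/(-23616/(-24927) + (-49 + ((½)*(-3))/11)*23) = (-40289 + 20662)/(-23616*(-1/24927) + (-49 + (1/11)*(-3/2))*23) = -19627/(7872/8309 + (-49 - 3/22)*23) = -19627/(7872/8309 - 1081/22*23) = -19627/(7872/8309 - 24863/22) = -19627/(-206413483/182798) = -19627*(-182798/206413483) = 3587776346/206413483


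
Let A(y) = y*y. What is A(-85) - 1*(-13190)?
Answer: 20415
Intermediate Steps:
A(y) = y²
A(-85) - 1*(-13190) = (-85)² - 1*(-13190) = 7225 + 13190 = 20415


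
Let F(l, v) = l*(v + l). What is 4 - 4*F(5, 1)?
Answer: -116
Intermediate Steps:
F(l, v) = l*(l + v)
4 - 4*F(5, 1) = 4 - 20*(5 + 1) = 4 - 20*6 = 4 - 4*30 = 4 - 120 = -116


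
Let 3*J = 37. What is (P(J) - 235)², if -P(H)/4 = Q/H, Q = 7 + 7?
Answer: 78552769/1369 ≈ 57380.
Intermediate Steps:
J = 37/3 (J = (⅓)*37 = 37/3 ≈ 12.333)
Q = 14
P(H) = -56/H
(P(J) - 235)² = (-56/37/3 - 235)² = (-56*3/37 - 235)² = (-168/37 - 235)² = (-8863/37)² = 78552769/1369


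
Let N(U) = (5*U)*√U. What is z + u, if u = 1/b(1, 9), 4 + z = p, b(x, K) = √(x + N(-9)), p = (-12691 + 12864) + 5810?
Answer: 5979 + (1 - 135*I)^(-½) ≈ 5979.1 + 0.060631*I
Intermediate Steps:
N(U) = 5*U^(3/2)
p = 5983 (p = 173 + 5810 = 5983)
b(x, K) = √(x - 135*I) (b(x, K) = √(x + 5*(-9)^(3/2)) = √(x + 5*(-27*I)) = √(x - 135*I))
z = 5979 (z = -4 + 5983 = 5979)
u = (1 - 135*I)^(-½) (u = 1/(√(1 - 135*I)) = (1 - 135*I)^(-½) ≈ 0.061082 + 0.060631*I)
z + u = 5979 + (1 - 135*I)^(-½)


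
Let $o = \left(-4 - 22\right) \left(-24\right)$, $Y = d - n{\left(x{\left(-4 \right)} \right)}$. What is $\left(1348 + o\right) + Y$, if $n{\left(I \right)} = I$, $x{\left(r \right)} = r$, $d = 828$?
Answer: $2804$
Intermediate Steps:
$Y = 832$ ($Y = 828 - -4 = 828 + 4 = 832$)
$o = 624$ ($o = \left(-26\right) \left(-24\right) = 624$)
$\left(1348 + o\right) + Y = \left(1348 + 624\right) + 832 = 1972 + 832 = 2804$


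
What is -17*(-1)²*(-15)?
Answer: 255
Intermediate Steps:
-17*(-1)²*(-15) = -17*1*(-15) = -17*(-15) = 255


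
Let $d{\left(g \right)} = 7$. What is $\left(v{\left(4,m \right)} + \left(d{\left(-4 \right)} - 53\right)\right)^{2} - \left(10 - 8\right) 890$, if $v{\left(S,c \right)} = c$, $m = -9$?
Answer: $1245$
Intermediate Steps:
$\left(v{\left(4,m \right)} + \left(d{\left(-4 \right)} - 53\right)\right)^{2} - \left(10 - 8\right) 890 = \left(-9 + \left(7 - 53\right)\right)^{2} - \left(10 - 8\right) 890 = \left(-9 - 46\right)^{2} - 2 \cdot 890 = \left(-55\right)^{2} - 1780 = 3025 - 1780 = 1245$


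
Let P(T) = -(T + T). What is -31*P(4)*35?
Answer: 8680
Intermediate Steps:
P(T) = -2*T
-31*P(4)*35 = -(-62)*4*35 = -31*(-8)*35 = 248*35 = 8680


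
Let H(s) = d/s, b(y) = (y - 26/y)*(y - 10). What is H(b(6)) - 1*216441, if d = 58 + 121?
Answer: -4329357/20 ≈ -2.1647e+5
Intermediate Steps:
d = 179
b(y) = (-10 + y)*(y - 26/y) (b(y) = (y - 26/y)*(-10 + y) = (-10 + y)*(y - 26/y))
H(s) = 179/s
H(b(6)) - 1*216441 = 179/(-26 + 6² - 10*6 + 260/6) - 1*216441 = 179/(-26 + 36 - 60 + 260*(⅙)) - 216441 = 179/(-26 + 36 - 60 + 130/3) - 216441 = 179/(-20/3) - 216441 = 179*(-3/20) - 216441 = -537/20 - 216441 = -4329357/20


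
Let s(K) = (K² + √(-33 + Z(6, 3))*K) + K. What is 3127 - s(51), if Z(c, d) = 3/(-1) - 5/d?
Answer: 475 - 17*I*√339 ≈ 475.0 - 313.0*I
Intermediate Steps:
Z(c, d) = -3 - 5/d (Z(c, d) = 3*(-1) - 5/d = -3 - 5/d)
s(K) = K + K² + I*K*√339/3 (s(K) = (K² + √(-33 + (-3 - 5/3))*K) + K = (K² + √(-33 - 14/3)*K) + K = (K² + √(-113/3)*K) + K = (K² + (I*√339/3)*K) + K = (K² + I*K*√339/3) + K = K + K² + I*K*√339/3)
3127 - s(51) = 3127 - 51*(3 + 3*51 + I*√339)/3 = 3127 - 51*(3 + 153 + I*√339)/3 = 3127 - 51*(156 + I*√339)/3 = 3127 - (2652 + 17*I*√339) = 3127 + (-2652 - 17*I*√339) = 475 - 17*I*√339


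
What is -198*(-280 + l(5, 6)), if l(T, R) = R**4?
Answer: -201168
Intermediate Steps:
-198*(-280 + l(5, 6)) = -198*(-280 + 6**4) = -198*(-280 + 1296) = -198*1016 = -201168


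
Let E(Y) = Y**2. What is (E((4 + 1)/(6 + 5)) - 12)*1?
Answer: -1427/121 ≈ -11.793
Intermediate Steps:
(E((4 + 1)/(6 + 5)) - 12)*1 = (((4 + 1)/(6 + 5))**2 - 12)*1 = ((5/11)**2 - 12)*1 = (25/121 - 12)*1 = -1427/121*1 = -1427/121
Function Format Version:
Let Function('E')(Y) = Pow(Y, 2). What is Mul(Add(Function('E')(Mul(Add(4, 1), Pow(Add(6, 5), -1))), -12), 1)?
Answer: Rational(-1427, 121) ≈ -11.793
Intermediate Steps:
Mul(Add(Function('E')(Mul(Add(4, 1), Pow(Add(6, 5), -1))), -12), 1) = Mul(Add(Pow(Mul(Add(4, 1), Pow(Add(6, 5), -1)), 2), -12), 1) = Mul(Add(Pow(Mul(5, Pow(11, -1)), 2), -12), 1) = Mul(Add(Pow(Mul(5, Rational(1, 11)), 2), -12), 1) = Mul(Add(Pow(Rational(5, 11), 2), -12), 1) = Mul(Add(Rational(25, 121), -12), 1) = Mul(Rational(-1427, 121), 1) = Rational(-1427, 121)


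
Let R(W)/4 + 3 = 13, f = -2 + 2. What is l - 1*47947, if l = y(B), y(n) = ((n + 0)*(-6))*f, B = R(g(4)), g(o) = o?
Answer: -47947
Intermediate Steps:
f = 0
R(W) = 40 (R(W) = -12 + 4*13 = -12 + 52 = 40)
B = 40
y(n) = 0 (y(n) = ((n + 0)*(-6))*0 = (n*(-6))*0 = -6*n*0 = 0)
l = 0
l - 1*47947 = 0 - 1*47947 = 0 - 47947 = -47947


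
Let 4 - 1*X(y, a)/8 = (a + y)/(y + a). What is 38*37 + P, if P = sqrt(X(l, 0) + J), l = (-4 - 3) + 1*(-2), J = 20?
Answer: 1406 + 2*sqrt(11) ≈ 1412.6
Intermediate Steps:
l = -9 (l = -7 - 2 = -9)
X(y, a) = 24 (X(y, a) = 32 - 8*(a + y)/(y + a) = 32 - 8*(a + y)/(a + y) = 32 - 8*1 = 32 - 8 = 24)
P = 2*sqrt(11) (P = sqrt(24 + 20) = sqrt(44) = 2*sqrt(11) ≈ 6.6332)
38*37 + P = 38*37 + 2*sqrt(11) = 1406 + 2*sqrt(11)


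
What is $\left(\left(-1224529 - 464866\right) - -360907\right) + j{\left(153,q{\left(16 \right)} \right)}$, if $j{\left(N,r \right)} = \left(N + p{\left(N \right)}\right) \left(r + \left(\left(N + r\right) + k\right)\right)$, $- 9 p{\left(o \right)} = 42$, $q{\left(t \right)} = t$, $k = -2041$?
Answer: $- \frac{4811384}{3} \approx -1.6038 \cdot 10^{6}$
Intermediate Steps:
$p{\left(o \right)} = - \frac{14}{3}$ ($p{\left(o \right)} = \left(- \frac{1}{9}\right) 42 = - \frac{14}{3}$)
$j{\left(N,r \right)} = \left(- \frac{14}{3} + N\right) \left(-2041 + N + 2 r\right)$ ($j{\left(N,r \right)} = \left(N - \frac{14}{3}\right) \left(r - \left(2041 - N - r\right)\right) = \left(- \frac{14}{3} + N\right) \left(r + \left(-2041 + N + r\right)\right) = \left(- \frac{14}{3} + N\right) \left(-2041 + N + 2 r\right)$)
$\left(\left(-1224529 - 464866\right) - -360907\right) + j{\left(153,q{\left(16 \right)} \right)} = \left(\left(-1224529 - 464866\right) - -360907\right) + \left(\frac{28574}{3} + 153^{2} - 312987 - \frac{448}{3} + 2 \cdot 153 \cdot 16\right) = \left(\left(-1224529 - 464866\right) + 360907\right) + \left(\frac{28574}{3} + 23409 - 312987 - \frac{448}{3} + 4896\right) = \left(-1689395 + 360907\right) - \frac{825920}{3} = -1328488 - \frac{825920}{3} = - \frac{4811384}{3}$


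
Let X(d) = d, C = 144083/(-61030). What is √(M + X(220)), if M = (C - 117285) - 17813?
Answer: I*√502383606255690/61030 ≈ 367.26*I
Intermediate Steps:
C = -144083/61030 (C = 144083*(-1/61030) = -144083/61030 ≈ -2.3609)
M = -8245175023/61030 (M = (-144083/61030 - 117285) - 17813 = -7158047633/61030 - 17813 = -8245175023/61030 ≈ -1.3510e+5)
√(M + X(220)) = √(-8245175023/61030 + 220) = √(-8231748423/61030) = I*√502383606255690/61030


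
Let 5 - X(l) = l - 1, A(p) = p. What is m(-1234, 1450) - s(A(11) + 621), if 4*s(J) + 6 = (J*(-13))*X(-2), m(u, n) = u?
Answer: 30399/2 ≈ 15200.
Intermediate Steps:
X(l) = 6 - l (X(l) = 5 - (l - 1) = 5 - (-1 + l) = 5 + (1 - l) = 6 - l)
s(J) = -3/2 - 26*J (s(J) = -3/2 + ((J*(-13))*(6 - 1*(-2)))/4 = -3/2 + ((-13*J)*(6 + 2))/4 = -3/2 + (-13*J*8)/4 = -3/2 + (-104*J)/4 = -3/2 - 26*J)
m(-1234, 1450) - s(A(11) + 621) = -1234 - (-3/2 - 26*(11 + 621)) = -1234 - (-3/2 - 26*632) = -1234 - (-3/2 - 16432) = -1234 - 1*(-32867/2) = -1234 + 32867/2 = 30399/2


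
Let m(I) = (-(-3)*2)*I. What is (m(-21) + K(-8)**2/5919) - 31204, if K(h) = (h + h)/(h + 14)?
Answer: -1668980366/53271 ≈ -31330.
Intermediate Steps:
m(I) = 6*I (m(I) = (-3*(-2))*I = 6*I)
K(h) = 2*h/(14 + h) (K(h) = (2*h)/(14 + h) = 2*h/(14 + h))
(m(-21) + K(-8)**2/5919) - 31204 = (6*(-21) + (2*(-8)/(14 - 8))**2/5919) - 31204 = (-126 + (2*(-8)/6)**2*(1/5919)) - 31204 = (-126 + (2*(-8)*(1/6))**2*(1/5919)) - 31204 = (-126 + (-8/3)**2*(1/5919)) - 31204 = (-126 + (64/9)*(1/5919)) - 31204 = (-126 + 64/53271) - 31204 = -6712082/53271 - 31204 = -1668980366/53271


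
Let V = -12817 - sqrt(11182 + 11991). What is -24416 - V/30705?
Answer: -749680463/30705 + sqrt(23173)/30705 ≈ -24416.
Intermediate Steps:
V = -12817 - sqrt(23173) ≈ -12969.
-24416 - V/30705 = -24416 - (-12817 - sqrt(23173))/30705 = -24416 - (-12817/30705 - sqrt(23173)/30705) = -24416 + (12817/30705 + sqrt(23173)/30705) = -749680463/30705 + sqrt(23173)/30705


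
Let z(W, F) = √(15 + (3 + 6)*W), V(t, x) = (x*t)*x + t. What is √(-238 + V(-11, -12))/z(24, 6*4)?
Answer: I*√47047/77 ≈ 2.8169*I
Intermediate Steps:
V(t, x) = t + t*x² (V(t, x) = (t*x)*x + t = t*x² + t = t + t*x²)
z(W, F) = √(15 + 9*W)
√(-238 + V(-11, -12))/z(24, 6*4) = √(-238 - 11*(1 + (-12)²))/(√(15 + 9*24)) = √(-238 - 11*(1 + 144))/(√(15 + 216)) = √(-238 - 11*145)/(√231) = √(-238 - 1595)*(√231/231) = √(-1833)*(√231/231) = (I*√1833)*(√231/231) = I*√47047/77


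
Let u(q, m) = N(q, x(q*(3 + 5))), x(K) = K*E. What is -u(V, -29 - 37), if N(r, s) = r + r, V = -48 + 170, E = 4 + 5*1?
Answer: -244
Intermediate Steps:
E = 9 (E = 4 + 5 = 9)
V = 122
x(K) = 9*K (x(K) = K*9 = 9*K)
N(r, s) = 2*r
u(q, m) = 2*q
-u(V, -29 - 37) = -2*122 = -1*244 = -244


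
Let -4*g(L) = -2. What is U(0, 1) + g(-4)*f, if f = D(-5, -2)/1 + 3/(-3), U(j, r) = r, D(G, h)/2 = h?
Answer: -3/2 ≈ -1.5000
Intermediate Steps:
D(G, h) = 2*h
g(L) = 1/2 (g(L) = -1/4*(-2) = 1/2)
f = -5 (f = (2*(-2))/1 + 3/(-3) = -4*1 + 3*(-1/3) = -4 - 1 = -5)
U(0, 1) + g(-4)*f = 1 + (1/2)*(-5) = 1 - 5/2 = -3/2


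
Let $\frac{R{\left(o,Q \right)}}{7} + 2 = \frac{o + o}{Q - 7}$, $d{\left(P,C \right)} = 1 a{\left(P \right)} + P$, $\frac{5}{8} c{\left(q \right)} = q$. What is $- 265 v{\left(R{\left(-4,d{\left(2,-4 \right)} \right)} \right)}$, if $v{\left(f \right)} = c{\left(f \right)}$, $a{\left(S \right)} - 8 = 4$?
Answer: $9328$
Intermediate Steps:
$c{\left(q \right)} = \frac{8 q}{5}$
$a{\left(S \right)} = 12$ ($a{\left(S \right)} = 8 + 4 = 12$)
$d{\left(P,C \right)} = 12 + P$ ($d{\left(P,C \right)} = 1 \cdot 12 + P = 12 + P$)
$R{\left(o,Q \right)} = -14 + \frac{14 o}{-7 + Q}$ ($R{\left(o,Q \right)} = -14 + 7 \frac{o + o}{Q - 7} = -14 + 7 \frac{2 o}{-7 + Q} = -14 + \frac{14 o}{-7 + Q}$)
$v{\left(f \right)} = \frac{8 f}{5}$
$- 265 v{\left(R{\left(-4,d{\left(2,-4 \right)} \right)} \right)} = - 265 \frac{8 \frac{14 \left(7 - 4 - \left(12 + 2\right)\right)}{-7 + \left(12 + 2\right)}}{5} = - 265 \frac{8 \frac{14 \left(7 - 4 - 14\right)}{-7 + 14}}{5} = - 265 \frac{8 \frac{14 \left(7 - 4 - 14\right)}{7}}{5} = - 265 \frac{8 \cdot 14 \cdot \frac{1}{7} \left(-11\right)}{5} = - 265 \cdot \frac{8}{5} \left(-22\right) = \left(-265\right) \left(- \frac{176}{5}\right) = 9328$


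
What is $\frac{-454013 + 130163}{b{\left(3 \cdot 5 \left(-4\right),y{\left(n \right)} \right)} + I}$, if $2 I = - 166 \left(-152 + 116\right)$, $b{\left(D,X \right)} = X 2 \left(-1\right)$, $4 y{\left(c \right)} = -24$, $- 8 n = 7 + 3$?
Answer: $- \frac{2159}{20} \approx -107.95$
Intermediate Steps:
$n = - \frac{5}{4}$ ($n = - \frac{7 + 3}{8} = \left(- \frac{1}{8}\right) 10 = - \frac{5}{4} \approx -1.25$)
$y{\left(c \right)} = -6$ ($y{\left(c \right)} = \frac{1}{4} \left(-24\right) = -6$)
$b{\left(D,X \right)} = - 2 X$ ($b{\left(D,X \right)} = 2 X \left(-1\right) = - 2 X$)
$I = 2988$ ($I = \frac{\left(-166\right) \left(-152 + 116\right)}{2} = \frac{\left(-166\right) \left(-36\right)}{2} = \frac{1}{2} \cdot 5976 = 2988$)
$\frac{-454013 + 130163}{b{\left(3 \cdot 5 \left(-4\right),y{\left(n \right)} \right)} + I} = \frac{-454013 + 130163}{\left(-2\right) \left(-6\right) + 2988} = - \frac{323850}{12 + 2988} = - \frac{323850}{3000} = \left(-323850\right) \frac{1}{3000} = - \frac{2159}{20}$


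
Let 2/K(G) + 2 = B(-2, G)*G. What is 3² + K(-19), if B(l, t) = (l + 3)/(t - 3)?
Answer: 181/25 ≈ 7.2400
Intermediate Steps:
B(l, t) = (3 + l)/(-3 + t)
K(G) = 2/(-2 + G/(-3 + G)) (K(G) = 2/(-2 + ((3 - 2)/(-3 + G))*G) = 2/(-2 + (1/(-3 + G))*G) = 2/(-2 + G/(-3 + G)))
3² + K(-19) = 3² + 2*(-3 - 19)/(6 - 1*(-19)) = 9 + 2*(-22)/(6 + 19) = 9 + 2*(-22)/25 = 9 + 2*(1/25)*(-22) = 9 - 44/25 = 181/25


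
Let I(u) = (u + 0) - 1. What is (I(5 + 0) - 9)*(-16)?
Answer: 80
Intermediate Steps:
I(u) = -1 + u (I(u) = u - 1 = -1 + u)
(I(5 + 0) - 9)*(-16) = ((-1 + (5 + 0)) - 9)*(-16) = ((-1 + 5) - 9)*(-16) = (4 - 9)*(-16) = -5*(-16) = 80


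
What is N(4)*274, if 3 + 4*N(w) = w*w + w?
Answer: 2329/2 ≈ 1164.5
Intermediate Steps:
N(w) = -¾ + w/4 + w²/4 (N(w) = -¾ + (w*w + w)/4 = -¾ + (w² + w)/4 = -¾ + (w + w²)/4 = -¾ + (w/4 + w²/4) = -¾ + w/4 + w²/4)
N(4)*274 = (-¾ + (¼)*4 + (¼)*4²)*274 = (-¾ + 1 + (¼)*16)*274 = (-¾ + 1 + 4)*274 = (17/4)*274 = 2329/2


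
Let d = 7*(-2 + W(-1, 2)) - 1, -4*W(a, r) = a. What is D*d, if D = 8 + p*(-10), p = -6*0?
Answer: -106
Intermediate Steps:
p = 0 (p = -1*0 = 0)
W(a, r) = -a/4
D = 8 (D = 8 + 0*(-10) = 8 + 0 = 8)
d = -53/4 (d = 7*(-2 - ¼*(-1)) - 1 = 7*(-2 + ¼) - 1 = 7*(-7/4) - 1 = -49/4 - 1 = -53/4 ≈ -13.250)
D*d = 8*(-53/4) = -106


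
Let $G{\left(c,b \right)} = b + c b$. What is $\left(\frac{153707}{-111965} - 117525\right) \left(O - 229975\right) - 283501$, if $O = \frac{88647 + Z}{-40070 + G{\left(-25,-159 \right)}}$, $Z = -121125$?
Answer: $\frac{54855216366033682497}{2029589555} \approx 2.7028 \cdot 10^{10}$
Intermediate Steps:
$G{\left(c,b \right)} = b + b c$
$O = \frac{16239}{18127}$ ($O = \frac{88647 - 121125}{-40070 - 159 \left(1 - 25\right)} = - \frac{32478}{-40070 - -3816} = - \frac{32478}{-40070 + 3816} = - \frac{32478}{-36254} = \left(-32478\right) \left(- \frac{1}{36254}\right) = \frac{16239}{18127} \approx 0.89585$)
$\left(\frac{153707}{-111965} - 117525\right) \left(O - 229975\right) - 283501 = \left(\frac{153707}{-111965} - 117525\right) \left(\frac{16239}{18127} - 229975\right) - 283501 = \left(153707 \left(- \frac{1}{111965}\right) - 117525\right) \left(- \frac{4168740586}{18127}\right) - 283501 = \left(- \frac{153707}{111965} - 117525\right) \left(- \frac{4168740586}{18127}\right) - 283501 = \left(- \frac{13158840332}{111965}\right) \left(- \frac{4168740586}{18127}\right) - 283501 = \frac{54855791756702114552}{2029589555} - 283501 = \frac{54855216366033682497}{2029589555}$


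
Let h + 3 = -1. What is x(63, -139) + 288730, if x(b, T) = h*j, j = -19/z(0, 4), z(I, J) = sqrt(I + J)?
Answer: 288768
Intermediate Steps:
h = -4 (h = -3 - 1 = -4)
j = -19/2 (j = -19/sqrt(0 + 4) = -19/(sqrt(4)) = -19/2 ≈ -9.5000)
x(b, T) = 38 (x(b, T) = -4*(-19/2) = 38)
x(63, -139) + 288730 = 38 + 288730 = 288768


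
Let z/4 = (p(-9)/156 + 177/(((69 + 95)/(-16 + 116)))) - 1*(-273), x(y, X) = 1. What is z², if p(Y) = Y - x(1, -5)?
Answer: 5934086256004/2556801 ≈ 2.3209e+6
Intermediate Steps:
p(Y) = -1 + Y (p(Y) = Y - 1*1 = Y - 1 = -1 + Y)
z = 2435998/1599 (z = 4*(((-1 - 9)/156 + 177/(((69 + 95)/(-16 + 116)))) - 1*(-273)) = 4*((-10*1/156 + 177/((164/100))) + 273) = 4*((-5/78 + 177/((164*(1/100)))) + 273) = 4*((-5/78 + 177/(41/25)) + 273) = 4*((-5/78 + 177*(25/41)) + 273) = 4*((-5/78 + 4425/41) + 273) = 4*(344945/3198 + 273) = 4*(1217999/3198) = 2435998/1599 ≈ 1523.5)
z² = (2435998/1599)² = 5934086256004/2556801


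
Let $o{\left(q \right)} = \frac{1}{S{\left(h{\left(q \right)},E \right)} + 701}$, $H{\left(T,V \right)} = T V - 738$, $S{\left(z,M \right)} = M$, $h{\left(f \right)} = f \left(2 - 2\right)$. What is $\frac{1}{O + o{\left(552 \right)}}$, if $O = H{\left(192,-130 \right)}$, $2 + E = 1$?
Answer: $- \frac{700}{17988599} \approx -3.8914 \cdot 10^{-5}$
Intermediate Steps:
$h{\left(f \right)} = 0$ ($h{\left(f \right)} = f 0 = 0$)
$E = -1$ ($E = -2 + 1 = -1$)
$H{\left(T,V \right)} = -738 + T V$
$o{\left(q \right)} = \frac{1}{700}$ ($o{\left(q \right)} = \frac{1}{-1 + 701} = \frac{1}{700}$)
$O = -25698$ ($O = -738 + 192 \left(-130\right) = -738 - 24960 = -25698$)
$\frac{1}{O + o{\left(552 \right)}} = \frac{1}{-25698 + \frac{1}{700}} = \frac{1}{- \frac{17988599}{700}} = - \frac{700}{17988599}$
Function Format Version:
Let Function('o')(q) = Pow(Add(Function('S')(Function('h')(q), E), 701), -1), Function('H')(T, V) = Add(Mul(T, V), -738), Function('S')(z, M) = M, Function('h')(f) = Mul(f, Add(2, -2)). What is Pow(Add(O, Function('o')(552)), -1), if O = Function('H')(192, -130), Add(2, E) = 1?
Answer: Rational(-700, 17988599) ≈ -3.8914e-5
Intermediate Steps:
Function('h')(f) = 0 (Function('h')(f) = Mul(f, 0) = 0)
E = -1 (E = Add(-2, 1) = -1)
Function('H')(T, V) = Add(-738, Mul(T, V))
Function('o')(q) = Rational(1, 700) (Function('o')(q) = Pow(Add(-1, 701), -1) = Pow(700, -1) = Rational(1, 700))
O = -25698 (O = Add(-738, Mul(192, -130)) = Add(-738, -24960) = -25698)
Pow(Add(O, Function('o')(552)), -1) = Pow(Add(-25698, Rational(1, 700)), -1) = Pow(Rational(-17988599, 700), -1) = Rational(-700, 17988599)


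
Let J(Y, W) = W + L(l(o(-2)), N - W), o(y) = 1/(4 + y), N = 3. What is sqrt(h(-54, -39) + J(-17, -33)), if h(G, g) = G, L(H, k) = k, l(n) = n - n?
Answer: I*sqrt(51) ≈ 7.1414*I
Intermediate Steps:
l(n) = 0
J(Y, W) = 3 (J(Y, W) = W + (3 - W) = 3)
sqrt(h(-54, -39) + J(-17, -33)) = sqrt(-54 + 3) = sqrt(-51) = I*sqrt(51)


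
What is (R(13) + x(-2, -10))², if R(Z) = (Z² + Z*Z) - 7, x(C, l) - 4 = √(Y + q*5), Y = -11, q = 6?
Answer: (335 + √19)² ≈ 1.1516e+5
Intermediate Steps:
x(C, l) = 4 + √19 (x(C, l) = 4 + √(-11 + 6*5) = 4 + √(-11 + 30) = 4 + √19)
R(Z) = -7 + 2*Z² (R(Z) = (Z² + Z²) - 7 = 2*Z² - 7 = -7 + 2*Z²)
(R(13) + x(-2, -10))² = ((-7 + 2*13²) + (4 + √19))² = ((-7 + 2*169) + (4 + √19))² = ((-7 + 338) + (4 + √19))² = (331 + (4 + √19))² = (335 + √19)²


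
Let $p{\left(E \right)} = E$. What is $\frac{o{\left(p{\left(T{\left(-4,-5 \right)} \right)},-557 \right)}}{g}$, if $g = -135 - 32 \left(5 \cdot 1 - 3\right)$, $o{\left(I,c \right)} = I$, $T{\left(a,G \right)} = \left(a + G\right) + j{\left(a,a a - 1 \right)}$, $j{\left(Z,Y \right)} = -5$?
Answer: $\frac{14}{199} \approx 0.070352$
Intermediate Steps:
$T{\left(a,G \right)} = -5 + G + a$ ($T{\left(a,G \right)} = \left(a + G\right) - 5 = \left(G + a\right) - 5 = -5 + G + a$)
$g = -199$ ($g = -135 - 32 \left(5 - 3\right) = -135 - 64 = -199$)
$\frac{o{\left(p{\left(T{\left(-4,-5 \right)} \right)},-557 \right)}}{g} = \frac{-5 - 5 - 4}{-199} = \left(-14\right) \left(- \frac{1}{199}\right) = \frac{14}{199}$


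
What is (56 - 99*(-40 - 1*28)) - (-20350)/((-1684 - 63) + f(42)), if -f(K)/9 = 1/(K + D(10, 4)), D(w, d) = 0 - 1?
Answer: 242715409/35818 ≈ 6776.4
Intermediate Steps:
D(w, d) = -1
f(K) = -9/(-1 + K) (f(K) = -9/(K - 1) = -9/(-1 + K))
(56 - 99*(-40 - 1*28)) - (-20350)/((-1684 - 63) + f(42)) = (56 - 99*(-40 - 1*28)) - (-20350)/((-1684 - 63) - 9/(-1 + 42)) = (56 - 99*(-40 - 28)) - (-20350)/(-1747 - 9/41) = (56 - 99*(-68)) - (-20350)/(-1747 - 9*1/41) = (56 + 6732) - (-20350)/(-1747 - 9/41) = 6788 - (-20350)/(-71636/41) = 6788 - (-20350)*(-41)/71636 = 6788 - 1*417175/35818 = 6788 - 417175/35818 = 242715409/35818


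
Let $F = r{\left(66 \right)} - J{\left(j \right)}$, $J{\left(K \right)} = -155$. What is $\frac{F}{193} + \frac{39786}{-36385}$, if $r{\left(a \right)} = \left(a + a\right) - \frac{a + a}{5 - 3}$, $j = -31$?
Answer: $\frac{19073}{369595} \approx 0.051605$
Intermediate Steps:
$r{\left(a \right)} = a$ ($r{\left(a \right)} = 2 a - \frac{2 a}{2} = 2 a - 2 a \frac{1}{2} = 2 a - a = a$)
$F = 221$ ($F = 66 - -155 = 66 + 155 = 221$)
$\frac{F}{193} + \frac{39786}{-36385} = \frac{221}{193} + \frac{39786}{-36385} = 221 \cdot \frac{1}{193} + 39786 \left(- \frac{1}{36385}\right) = \frac{221}{193} - \frac{2094}{1915} = \frac{19073}{369595}$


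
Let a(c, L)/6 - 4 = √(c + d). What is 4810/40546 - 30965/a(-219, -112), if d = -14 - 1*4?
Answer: -113971045/1398837 + 2815*I*√237/138 ≈ -81.476 + 314.03*I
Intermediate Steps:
d = -18 (d = -14 - 4 = -18)
a(c, L) = 24 + 6*√(-18 + c) (a(c, L) = 24 + 6*√(c - 18) = 24 + 6*√(-18 + c))
4810/40546 - 30965/a(-219, -112) = 4810/40546 - 30965/(24 + 6*√(-18 - 219)) = 4810*(1/40546) - 30965/(24 + 6*√(-237)) = 2405/20273 - 30965/(24 + 6*(I*√237)) = 2405/20273 - 30965/(24 + 6*I*√237)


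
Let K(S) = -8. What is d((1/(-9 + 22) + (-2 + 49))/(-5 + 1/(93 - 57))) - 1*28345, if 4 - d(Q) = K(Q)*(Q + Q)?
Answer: -66302019/2327 ≈ -28493.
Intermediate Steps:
d(Q) = 4 + 16*Q (d(Q) = 4 - (-8)*(Q + Q) = 4 - (-8)*2*Q = 4 - (-16)*Q = 4 + 16*Q)
d((1/(-9 + 22) + (-2 + 49))/(-5 + 1/(93 - 57))) - 1*28345 = (4 + 16*((1/(-9 + 22) + (-2 + 49))/(-5 + 1/(93 - 57)))) - 1*28345 = (4 + 16*((1/13 + 47)/(-5 + 1/36))) - 28345 = (4 + 16*(612/(13*(-179/36)))) - 28345 = (4 + 16*((612/13)*(-36/179))) - 28345 = (4 + 16*(-22032/2327)) - 28345 = (4 - 352512/2327) - 28345 = -343204/2327 - 28345 = -66302019/2327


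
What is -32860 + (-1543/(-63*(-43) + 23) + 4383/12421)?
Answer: -1115084083167/33934172 ≈ -32860.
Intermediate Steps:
-32860 + (-1543/(-63*(-43) + 23) + 4383/12421) = -32860 + (-1543/(2709 + 23) + 4383*(1/12421)) = -32860 + (-1543/2732 + 4383/12421) = -32860 - 7191247/33934172 = -1115084083167/33934172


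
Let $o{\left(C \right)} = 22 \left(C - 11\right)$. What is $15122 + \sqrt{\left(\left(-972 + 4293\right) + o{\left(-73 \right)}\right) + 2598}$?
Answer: $15122 + \sqrt{4071} \approx 15186.0$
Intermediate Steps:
$o{\left(C \right)} = -242 + 22 C$ ($o{\left(C \right)} = 22 \left(-11 + C\right) = -242 + 22 C$)
$15122 + \sqrt{\left(\left(-972 + 4293\right) + o{\left(-73 \right)}\right) + 2598} = 15122 + \sqrt{\left(\left(-972 + 4293\right) + \left(-242 + 22 \left(-73\right)\right)\right) + 2598} = 15122 + \sqrt{\left(3321 - 1848\right) + 2598} = 15122 + \sqrt{1473 + 2598} = 15122 + \sqrt{4071}$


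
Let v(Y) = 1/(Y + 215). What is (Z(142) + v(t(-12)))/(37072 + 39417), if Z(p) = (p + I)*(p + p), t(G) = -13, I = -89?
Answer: 3040505/15450778 ≈ 0.19679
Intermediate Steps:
v(Y) = 1/(215 + Y)
Z(p) = 2*p*(-89 + p) (Z(p) = (p - 89)*(p + p) = (-89 + p)*(2*p) = 2*p*(-89 + p))
(Z(142) + v(t(-12)))/(37072 + 39417) = (2*142*(-89 + 142) + 1/(215 - 13))/(37072 + 39417) = (2*142*53 + 1/202)/76489 = (15052 + 1/202)*(1/76489) = (3040505/202)*(1/76489) = 3040505/15450778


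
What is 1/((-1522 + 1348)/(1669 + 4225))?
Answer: -2947/87 ≈ -33.874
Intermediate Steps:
1/((-1522 + 1348)/(1669 + 4225)) = 1/(-174/5894) = 1/(-174*1/5894) = 1/(-87/2947) = -2947/87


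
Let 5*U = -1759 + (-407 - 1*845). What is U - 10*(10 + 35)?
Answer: -5261/5 ≈ -1052.2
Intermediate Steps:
U = -3011/5 (U = (-1759 + (-407 - 1*845))/5 = (-1759 + (-407 - 845))/5 = (-1759 - 1252)/5 = (⅕)*(-3011) = -3011/5 ≈ -602.20)
U - 10*(10 + 35) = -3011/5 - 10*(10 + 35) = -3011/5 - 10*45 = -3011/5 - 450 = -5261/5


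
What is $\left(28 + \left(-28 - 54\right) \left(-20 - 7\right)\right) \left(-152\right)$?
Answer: $-340784$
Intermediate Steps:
$\left(28 + \left(-28 - 54\right) \left(-20 - 7\right)\right) \left(-152\right) = \left(28 - -2214\right) \left(-152\right) = \left(28 + 2214\right) \left(-152\right) = 2242 \left(-152\right) = -340784$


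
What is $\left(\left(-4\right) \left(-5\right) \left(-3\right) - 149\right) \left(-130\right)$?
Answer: $27170$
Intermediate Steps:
$\left(\left(-4\right) \left(-5\right) \left(-3\right) - 149\right) \left(-130\right) = \left(20 \left(-3\right) - 149\right) \left(-130\right) = \left(-60 - 149\right) \left(-130\right) = \left(-209\right) \left(-130\right) = 27170$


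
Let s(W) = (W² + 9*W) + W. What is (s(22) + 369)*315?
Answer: 337995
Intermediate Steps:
s(W) = W² + 10*W
(s(22) + 369)*315 = (22*(10 + 22) + 369)*315 = (22*32 + 369)*315 = (704 + 369)*315 = 1073*315 = 337995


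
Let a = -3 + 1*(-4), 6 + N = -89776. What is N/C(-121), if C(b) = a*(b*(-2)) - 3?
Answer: 89782/1697 ≈ 52.906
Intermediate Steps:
N = -89782 (N = -6 - 89776 = -89782)
a = -7 (a = -3 - 4 = -7)
C(b) = -3 + 14*b (C(b) = -7*b*(-2) - 3 = -(-14)*b - 3 = 14*b - 3 = -3 + 14*b)
N/C(-121) = -89782/(-3 + 14*(-121)) = -89782/(-3 - 1694) = -89782/(-1697) = -89782*(-1/1697) = 89782/1697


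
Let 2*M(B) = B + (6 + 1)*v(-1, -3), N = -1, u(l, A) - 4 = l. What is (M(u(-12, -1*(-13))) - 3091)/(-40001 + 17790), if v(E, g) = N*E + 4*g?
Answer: 6267/44422 ≈ 0.14108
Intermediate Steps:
u(l, A) = 4 + l
v(E, g) = -E + 4*g
M(B) = -77/2 + B/2 (M(B) = (B + (6 + 1)*(-1*(-1) + 4*(-3)))/2 = (B + 7*(1 - 12))/2 = (B + 7*(-11))/2 = (B - 77)/2 = (-77 + B)/2 = -77/2 + B/2)
(M(u(-12, -1*(-13))) - 3091)/(-40001 + 17790) = ((-77/2 + (4 - 12)/2) - 3091)/(-40001 + 17790) = ((-77/2 + (½)*(-8)) - 3091)/(-22211) = ((-77/2 - 4) - 3091)*(-1/22211) = (-85/2 - 3091)*(-1/22211) = -6267/2*(-1/22211) = 6267/44422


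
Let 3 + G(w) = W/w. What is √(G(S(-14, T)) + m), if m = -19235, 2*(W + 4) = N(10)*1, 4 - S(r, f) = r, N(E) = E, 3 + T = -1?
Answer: 7*I*√14134/6 ≈ 138.7*I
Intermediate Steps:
T = -4 (T = -3 - 1 = -4)
S(r, f) = 4 - r
W = 1 (W = -4 + (10*1)/2 = -4 + (½)*10 = -4 + 5 = 1)
G(w) = -3 + 1/w
√(G(S(-14, T)) + m) = √((-3 + 1/(4 - 1*(-14))) - 19235) = √((-3 + 1/(4 + 14)) - 19235) = √((-3 + 1/18) - 19235) = √(-53/18 - 19235) = √(-346283/18) = 7*I*√14134/6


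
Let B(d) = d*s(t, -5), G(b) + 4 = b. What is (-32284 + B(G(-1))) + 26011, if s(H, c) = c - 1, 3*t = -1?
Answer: -6243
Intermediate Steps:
t = -⅓ (t = (⅓)*(-1) = -⅓ ≈ -0.33333)
G(b) = -4 + b
s(H, c) = -1 + c
B(d) = -6*d (B(d) = d*(-1 - 5) = d*(-6) = -6*d)
(-32284 + B(G(-1))) + 26011 = (-32284 - 6*(-4 - 1)) + 26011 = (-32284 - 6*(-5)) + 26011 = (-32284 + 30) + 26011 = -32254 + 26011 = -6243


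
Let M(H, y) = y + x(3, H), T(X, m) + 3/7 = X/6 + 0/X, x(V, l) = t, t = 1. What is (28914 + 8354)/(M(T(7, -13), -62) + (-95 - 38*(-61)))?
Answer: 18634/1081 ≈ 17.238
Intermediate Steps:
x(V, l) = 1
T(X, m) = -3/7 + X/6 (T(X, m) = -3/7 + (X/6 + 0/X) = -3/7 + (X*(⅙) + 0) = -3/7 + (X/6 + 0) = -3/7 + X/6)
M(H, y) = 1 + y (M(H, y) = y + 1 = 1 + y)
(28914 + 8354)/(M(T(7, -13), -62) + (-95 - 38*(-61))) = (28914 + 8354)/((1 - 62) + (-95 - 38*(-61))) = 37268/(-61 + (-95 + 2318)) = 37268/(-61 + 2223) = 37268/2162 = 37268*(1/2162) = 18634/1081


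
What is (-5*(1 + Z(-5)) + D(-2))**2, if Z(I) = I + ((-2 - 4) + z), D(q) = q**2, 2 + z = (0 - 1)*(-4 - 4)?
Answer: 576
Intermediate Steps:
z = 6 (z = -2 + (0 - 1)*(-4 - 4) = -2 - 1*(-8) = -2 + 8 = 6)
Z(I) = I (Z(I) = I + ((-2 - 4) + 6) = I + (-6 + 6) = I + 0 = I)
(-5*(1 + Z(-5)) + D(-2))**2 = (-5*(1 - 5) + (-2)**2)**2 = (-5*(-4) + 4)**2 = (20 + 4)**2 = 24**2 = 576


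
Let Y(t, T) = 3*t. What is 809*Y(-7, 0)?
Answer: -16989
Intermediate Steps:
809*Y(-7, 0) = 809*(3*(-7)) = 809*(-21) = -16989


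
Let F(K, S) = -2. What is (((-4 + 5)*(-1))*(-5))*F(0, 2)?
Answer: -10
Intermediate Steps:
(((-4 + 5)*(-1))*(-5))*F(0, 2) = (((-4 + 5)*(-1))*(-5))*(-2) = ((1*(-1))*(-5))*(-2) = -1*(-5)*(-2) = 5*(-2) = -10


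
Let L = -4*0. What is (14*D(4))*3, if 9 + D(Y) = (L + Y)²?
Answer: 294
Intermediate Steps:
L = 0
D(Y) = -9 + Y² (D(Y) = -9 + (0 + Y)² = -9 + Y²)
(14*D(4))*3 = (14*(-9 + 4²))*3 = (14*(-9 + 16))*3 = (14*7)*3 = 98*3 = 294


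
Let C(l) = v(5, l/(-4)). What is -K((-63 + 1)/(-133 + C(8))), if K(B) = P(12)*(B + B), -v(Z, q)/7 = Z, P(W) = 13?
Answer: -403/42 ≈ -9.5952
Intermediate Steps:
v(Z, q) = -7*Z
C(l) = -35 (C(l) = -7*5 = -35)
K(B) = 26*B (K(B) = 13*(B + B) = 13*(2*B) = 26*B)
-K((-63 + 1)/(-133 + C(8))) = -26*(-63 + 1)/(-133 - 35) = -26*(-62/(-168)) = -26*(-62*(-1/168)) = -26*31/84 = -1*403/42 = -403/42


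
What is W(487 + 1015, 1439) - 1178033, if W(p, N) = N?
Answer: -1176594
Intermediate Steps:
W(487 + 1015, 1439) - 1178033 = 1439 - 1178033 = -1176594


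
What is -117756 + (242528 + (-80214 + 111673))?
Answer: 156231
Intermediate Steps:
-117756 + (242528 + (-80214 + 111673)) = -117756 + (242528 + 31459) = -117756 + 273987 = 156231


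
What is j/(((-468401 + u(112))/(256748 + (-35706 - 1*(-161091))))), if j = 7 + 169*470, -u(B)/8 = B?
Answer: -30355499121/469297 ≈ -64683.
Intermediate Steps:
u(B) = -8*B
j = 79437 (j = 7 + 79430 = 79437)
j/(((-468401 + u(112))/(256748 + (-35706 - 1*(-161091))))) = 79437/(((-468401 - 8*112)/(256748 + (-35706 - 1*(-161091))))) = 79437/(((-468401 - 896)/(256748 + (-35706 + 161091)))) = 79437/((-469297/(256748 + 125385))) = 79437/((-469297/382133)) = 79437/((-469297*1/382133)) = 79437/(-469297/382133) = 79437*(-382133/469297) = -30355499121/469297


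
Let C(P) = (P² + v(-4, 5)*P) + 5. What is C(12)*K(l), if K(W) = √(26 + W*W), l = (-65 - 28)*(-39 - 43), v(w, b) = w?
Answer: 101*√58155902 ≈ 7.7023e+5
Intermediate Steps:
C(P) = 5 + P² - 4*P (C(P) = (P² - 4*P) + 5 = 5 + P² - 4*P)
l = 7626 (l = -93*(-82) = 7626)
K(W) = √(26 + W²)
C(12)*K(l) = (5 + 12² - 4*12)*√(26 + 7626²) = (5 + 144 - 48)*√(26 + 58155876) = 101*√58155902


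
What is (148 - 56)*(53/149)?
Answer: 4876/149 ≈ 32.725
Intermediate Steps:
(148 - 56)*(53/149) = 92*(53*(1/149)) = 92*(53/149) = 4876/149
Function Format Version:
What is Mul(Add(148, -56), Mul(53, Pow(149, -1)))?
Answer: Rational(4876, 149) ≈ 32.725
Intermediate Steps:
Mul(Add(148, -56), Mul(53, Pow(149, -1))) = Mul(92, Mul(53, Rational(1, 149))) = Mul(92, Rational(53, 149)) = Rational(4876, 149)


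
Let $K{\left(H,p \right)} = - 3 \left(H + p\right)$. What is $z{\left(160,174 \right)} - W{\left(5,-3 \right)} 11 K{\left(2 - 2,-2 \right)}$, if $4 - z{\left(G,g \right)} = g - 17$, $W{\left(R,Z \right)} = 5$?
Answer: $-483$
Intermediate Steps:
$z{\left(G,g \right)} = 21 - g$ ($z{\left(G,g \right)} = 4 - \left(g - 17\right) = 4 - \left(-17 + g\right) = 21 - g$)
$K{\left(H,p \right)} = - 3 H - 3 p$
$z{\left(160,174 \right)} - W{\left(5,-3 \right)} 11 K{\left(2 - 2,-2 \right)} = \left(21 - 174\right) - 5 \cdot 11 \left(- 3 \left(2 - 2\right) - -6\right) = \left(21 - 174\right) - 55 \left(- 3 \left(2 - 2\right) + 6\right) = -153 - 55 \left(\left(-3\right) 0 + 6\right) = -153 - 55 \left(0 + 6\right) = -153 - 55 \cdot 6 = -153 - 330 = -483$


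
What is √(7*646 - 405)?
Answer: √4117 ≈ 64.164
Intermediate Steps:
√(7*646 - 405) = √(4522 - 405) = √4117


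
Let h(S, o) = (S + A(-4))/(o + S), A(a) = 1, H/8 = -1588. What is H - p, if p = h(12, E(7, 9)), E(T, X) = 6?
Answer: -228685/18 ≈ -12705.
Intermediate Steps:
H = -12704 (H = 8*(-1588) = -12704)
h(S, o) = (1 + S)/(S + o) (h(S, o) = (S + 1)/(o + S) = (1 + S)/(S + o))
p = 13/18 (p = (1 + 12)/(12 + 6) = 13/18 ≈ 0.72222)
H - p = -12704 - 1*13/18 = -12704 - 13/18 = -228685/18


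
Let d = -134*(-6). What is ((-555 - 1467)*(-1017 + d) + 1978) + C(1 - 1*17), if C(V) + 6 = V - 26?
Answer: 432616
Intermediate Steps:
d = 804
C(V) = -32 + V (C(V) = -6 + (V - 26) = -6 + (-26 + V) = -32 + V)
((-555 - 1467)*(-1017 + d) + 1978) + C(1 - 1*17) = ((-555 - 1467)*(-1017 + 804) + 1978) + (-32 + (1 - 1*17)) = (-2022*(-213) + 1978) + (-32 + (1 - 17)) = (430686 + 1978) + (-32 - 16) = 432664 - 48 = 432616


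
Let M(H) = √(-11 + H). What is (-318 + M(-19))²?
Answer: (318 - I*√30)² ≈ 1.0109e+5 - 3483.5*I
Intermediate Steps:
(-318 + M(-19))² = (-318 + √(-11 - 19))² = (-318 + √(-30))² = (-318 + I*√30)²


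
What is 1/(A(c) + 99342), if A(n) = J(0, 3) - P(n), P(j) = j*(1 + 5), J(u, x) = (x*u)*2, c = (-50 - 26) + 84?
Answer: 1/99294 ≈ 1.0071e-5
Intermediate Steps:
c = 8 (c = -76 + 84 = 8)
J(u, x) = 2*u*x (J(u, x) = (u*x)*2 = 2*u*x)
P(j) = 6*j (P(j) = j*6 = 6*j)
A(n) = -6*n (A(n) = 2*0*3 - 6*n = 0 - 6*n = -6*n)
1/(A(c) + 99342) = 1/(-6*8 + 99342) = 1/(-48 + 99342) = 1/99294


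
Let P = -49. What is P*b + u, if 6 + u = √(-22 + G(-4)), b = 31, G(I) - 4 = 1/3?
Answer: -1525 + I*√159/3 ≈ -1525.0 + 4.2032*I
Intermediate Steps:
G(I) = 13/3 (G(I) = 4 + 1/3 = 4 + ⅓ = 13/3)
u = -6 + I*√159/3 (u = -6 + √(-22 + 13/3) = -6 + √(-53/3) = -6 + I*√159/3 ≈ -6.0 + 4.2032*I)
P*b + u = -49*31 + (-6 + I*√159/3) = -1519 + (-6 + I*√159/3) = -1525 + I*√159/3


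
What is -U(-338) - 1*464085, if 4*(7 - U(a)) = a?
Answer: -928353/2 ≈ -4.6418e+5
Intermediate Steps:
U(a) = 7 - a/4
-U(-338) - 1*464085 = -(7 - 1/4*(-338)) - 1*464085 = -(7 + 169/2) - 464085 = -1*183/2 - 464085 = -183/2 - 464085 = -928353/2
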